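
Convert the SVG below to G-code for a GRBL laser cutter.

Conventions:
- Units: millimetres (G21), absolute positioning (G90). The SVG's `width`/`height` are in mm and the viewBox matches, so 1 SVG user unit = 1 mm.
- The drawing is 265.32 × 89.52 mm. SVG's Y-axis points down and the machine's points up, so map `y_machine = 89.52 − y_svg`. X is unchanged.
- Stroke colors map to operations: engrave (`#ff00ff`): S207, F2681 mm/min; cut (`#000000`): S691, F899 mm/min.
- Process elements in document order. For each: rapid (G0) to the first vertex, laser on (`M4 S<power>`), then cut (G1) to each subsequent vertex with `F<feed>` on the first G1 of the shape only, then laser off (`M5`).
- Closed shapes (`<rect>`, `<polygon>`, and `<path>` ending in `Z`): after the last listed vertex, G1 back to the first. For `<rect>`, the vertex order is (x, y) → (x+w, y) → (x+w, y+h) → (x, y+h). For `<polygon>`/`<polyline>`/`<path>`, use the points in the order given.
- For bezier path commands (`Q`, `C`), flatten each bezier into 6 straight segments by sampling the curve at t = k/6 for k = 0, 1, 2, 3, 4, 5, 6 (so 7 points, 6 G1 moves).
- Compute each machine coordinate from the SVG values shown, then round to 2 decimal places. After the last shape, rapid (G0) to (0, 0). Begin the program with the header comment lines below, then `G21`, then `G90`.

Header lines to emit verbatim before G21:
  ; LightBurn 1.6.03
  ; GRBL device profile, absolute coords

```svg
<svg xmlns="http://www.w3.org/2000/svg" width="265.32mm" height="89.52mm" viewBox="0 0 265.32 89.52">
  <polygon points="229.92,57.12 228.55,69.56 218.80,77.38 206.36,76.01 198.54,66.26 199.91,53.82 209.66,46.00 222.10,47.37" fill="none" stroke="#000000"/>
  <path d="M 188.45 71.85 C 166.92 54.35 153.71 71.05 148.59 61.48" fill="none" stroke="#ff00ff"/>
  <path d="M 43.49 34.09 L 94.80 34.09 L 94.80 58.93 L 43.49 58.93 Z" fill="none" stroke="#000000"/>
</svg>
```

viewBox `0 0 265.32 89.52` with mm width/height → 1 unit = 1 mm. Flip: y_m = 89.52 − y_svg.

**Shape 1** — `<polygon>` regular polygon, stroke `#000000` → cut (S691, F899). Machine vertices: (229.92,32.40) → (228.55,19.96) → (218.80,12.14) → (206.36,13.51) → (198.54,23.26) → (199.91,35.70) → (209.66,43.52) → (222.10,42.15) → (229.92,32.40). Closed: final G1 returns to the first vertex.

**Shape 2** — `<path>` cubic bezier, stroke `#ff00ff` → engrave (S207, F2681). Control points (SVG): P0=(188.45,71.85), P1=(166.92,54.35), P2=(153.71,71.05), P3=(148.59,61.48); sampled at t=k/6. Machine vertices: (188.45,17.67) → (178.38,23.85) → (169.68,26.01) → (162.37,25.83) → (156.42,24.99) → (151.83,25.16) → (148.59,28.04). Open path.

**Shape 3** — `<path>` rectangle, stroke `#000000` → cut (S691, F899). Machine vertices: (43.49,55.43) → (94.80,55.43) → (94.80,30.59) → (43.49,30.59) → (43.49,55.43). Closed: final G1 returns to the first vertex.

; LightBurn 1.6.03
; GRBL device profile, absolute coords
G21
G90
G0 X229.92 Y32.40
M4 S691
G1 X228.55 Y19.96 F899
G1 X218.80 Y12.14
G1 X206.36 Y13.51
G1 X198.54 Y23.26
G1 X199.91 Y35.70
G1 X209.66 Y43.52
G1 X222.10 Y42.15
G1 X229.92 Y32.40
M5
G0 X188.45 Y17.67
M4 S207
G1 X178.38 Y23.85 F2681
G1 X169.68 Y26.01
G1 X162.37 Y25.83
G1 X156.42 Y24.99
G1 X151.83 Y25.16
G1 X148.59 Y28.04
M5
G0 X43.49 Y55.43
M4 S691
G1 X94.80 Y55.43 F899
G1 X94.80 Y30.59
G1 X43.49 Y30.59
G1 X43.49 Y55.43
M5
G0 X0.00 Y0.00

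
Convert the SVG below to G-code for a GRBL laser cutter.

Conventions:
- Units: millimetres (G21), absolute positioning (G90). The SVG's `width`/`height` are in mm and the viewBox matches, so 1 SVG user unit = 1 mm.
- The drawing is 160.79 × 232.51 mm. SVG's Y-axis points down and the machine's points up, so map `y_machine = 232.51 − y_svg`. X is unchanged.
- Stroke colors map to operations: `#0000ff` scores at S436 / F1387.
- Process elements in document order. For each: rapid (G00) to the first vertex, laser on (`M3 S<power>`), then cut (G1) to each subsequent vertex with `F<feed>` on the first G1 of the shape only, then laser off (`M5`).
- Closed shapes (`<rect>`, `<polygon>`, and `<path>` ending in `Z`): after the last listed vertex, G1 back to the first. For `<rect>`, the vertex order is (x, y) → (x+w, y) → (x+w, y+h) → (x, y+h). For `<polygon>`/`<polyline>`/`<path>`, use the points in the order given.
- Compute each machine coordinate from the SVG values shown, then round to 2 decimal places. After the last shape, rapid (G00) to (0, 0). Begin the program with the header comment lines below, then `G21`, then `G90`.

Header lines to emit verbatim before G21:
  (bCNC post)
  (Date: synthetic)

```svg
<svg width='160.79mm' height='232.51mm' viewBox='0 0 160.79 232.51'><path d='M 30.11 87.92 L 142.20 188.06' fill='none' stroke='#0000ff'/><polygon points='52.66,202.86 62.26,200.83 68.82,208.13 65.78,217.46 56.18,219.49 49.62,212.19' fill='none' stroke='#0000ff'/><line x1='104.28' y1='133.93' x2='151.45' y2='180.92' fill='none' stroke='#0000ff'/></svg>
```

(bCNC post)
(Date: synthetic)
G21
G90
G00 X30.11 Y144.59
M3 S436
G1 X142.20 Y44.45 F1387
M5
G00 X52.66 Y29.65
M3 S436
G1 X62.26 Y31.68 F1387
G1 X68.82 Y24.38
G1 X65.78 Y15.05
G1 X56.18 Y13.02
G1 X49.62 Y20.32
G1 X52.66 Y29.65
M5
G00 X104.28 Y98.58
M3 S436
G1 X151.45 Y51.59 F1387
M5
G00 X0.00 Y0.00

1 u = 1 mm; y_m = 232.51 − y.

[1] `<path>` line segment, #0000ff→score S436 F1387: (30.11,144.59) → (142.20,44.45)

[2] `<polygon>` regular polygon, #0000ff→score S436 F1387: (52.66,29.65) → (62.26,31.68) → (68.82,24.38) → (65.78,15.05) → (56.18,13.02) → (49.62,20.32) → (52.66,29.65) (closed)

[3] `<line>` line segment, #0000ff→score S436 F1387: (104.28,98.58) → (151.45,51.59)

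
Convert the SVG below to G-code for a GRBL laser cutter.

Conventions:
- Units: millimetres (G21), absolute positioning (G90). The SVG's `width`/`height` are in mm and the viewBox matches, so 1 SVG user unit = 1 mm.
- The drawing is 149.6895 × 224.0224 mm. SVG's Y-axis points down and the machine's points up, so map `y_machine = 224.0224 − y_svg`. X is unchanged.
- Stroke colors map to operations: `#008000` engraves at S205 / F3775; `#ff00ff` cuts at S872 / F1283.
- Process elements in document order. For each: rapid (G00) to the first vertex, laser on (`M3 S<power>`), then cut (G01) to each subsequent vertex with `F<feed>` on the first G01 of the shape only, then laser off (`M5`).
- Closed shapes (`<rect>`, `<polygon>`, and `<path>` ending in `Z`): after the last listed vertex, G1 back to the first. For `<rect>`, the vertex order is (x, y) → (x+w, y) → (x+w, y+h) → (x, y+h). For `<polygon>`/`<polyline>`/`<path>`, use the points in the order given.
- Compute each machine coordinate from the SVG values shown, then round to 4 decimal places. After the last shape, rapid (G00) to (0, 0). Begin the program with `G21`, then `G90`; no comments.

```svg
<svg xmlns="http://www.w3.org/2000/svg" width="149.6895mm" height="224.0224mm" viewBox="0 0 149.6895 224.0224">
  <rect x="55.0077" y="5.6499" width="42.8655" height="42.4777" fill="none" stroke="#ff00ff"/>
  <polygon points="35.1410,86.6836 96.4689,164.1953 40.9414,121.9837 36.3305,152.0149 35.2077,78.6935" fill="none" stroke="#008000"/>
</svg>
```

G21
G90
G00 X55.0077 Y218.3725
M3 S872
G01 X97.8732 Y218.3725 F1283
G01 X97.8732 Y175.8948
G01 X55.0077 Y175.8948
G01 X55.0077 Y218.3725
M5
G00 X35.1410 Y137.3388
M3 S205
G01 X96.4689 Y59.8271 F3775
G01 X40.9414 Y102.0387
G01 X36.3305 Y72.0075
G01 X35.2077 Y145.3289
G01 X35.1410 Y137.3388
M5
G00 X0.0000 Y0.0000

Since the viewBox matches the mm dimensions, user units are millimetres directly. The only transform is the Y-flip y_m = 224.0224 − y_svg.

Shape 1 is a rectangle drawn with `<rect>`. Its stroke #ff00ff means cut at S872, F1283. After flipping Y the toolpath is (55.0077,218.3725) → (97.8732,218.3725) → (97.8732,175.8948) → (55.0077,175.8948) → (55.0077,218.3725), returning to the start.

Shape 2 is a closed polygon drawn with `<polygon>`. Its stroke #008000 means engrave at S205, F3775. After flipping Y the toolpath is (35.1410,137.3388) → (96.4689,59.8271) → (40.9414,102.0387) → (36.3305,72.0075) → (35.2077,145.3289) → (35.1410,137.3388), returning to the start.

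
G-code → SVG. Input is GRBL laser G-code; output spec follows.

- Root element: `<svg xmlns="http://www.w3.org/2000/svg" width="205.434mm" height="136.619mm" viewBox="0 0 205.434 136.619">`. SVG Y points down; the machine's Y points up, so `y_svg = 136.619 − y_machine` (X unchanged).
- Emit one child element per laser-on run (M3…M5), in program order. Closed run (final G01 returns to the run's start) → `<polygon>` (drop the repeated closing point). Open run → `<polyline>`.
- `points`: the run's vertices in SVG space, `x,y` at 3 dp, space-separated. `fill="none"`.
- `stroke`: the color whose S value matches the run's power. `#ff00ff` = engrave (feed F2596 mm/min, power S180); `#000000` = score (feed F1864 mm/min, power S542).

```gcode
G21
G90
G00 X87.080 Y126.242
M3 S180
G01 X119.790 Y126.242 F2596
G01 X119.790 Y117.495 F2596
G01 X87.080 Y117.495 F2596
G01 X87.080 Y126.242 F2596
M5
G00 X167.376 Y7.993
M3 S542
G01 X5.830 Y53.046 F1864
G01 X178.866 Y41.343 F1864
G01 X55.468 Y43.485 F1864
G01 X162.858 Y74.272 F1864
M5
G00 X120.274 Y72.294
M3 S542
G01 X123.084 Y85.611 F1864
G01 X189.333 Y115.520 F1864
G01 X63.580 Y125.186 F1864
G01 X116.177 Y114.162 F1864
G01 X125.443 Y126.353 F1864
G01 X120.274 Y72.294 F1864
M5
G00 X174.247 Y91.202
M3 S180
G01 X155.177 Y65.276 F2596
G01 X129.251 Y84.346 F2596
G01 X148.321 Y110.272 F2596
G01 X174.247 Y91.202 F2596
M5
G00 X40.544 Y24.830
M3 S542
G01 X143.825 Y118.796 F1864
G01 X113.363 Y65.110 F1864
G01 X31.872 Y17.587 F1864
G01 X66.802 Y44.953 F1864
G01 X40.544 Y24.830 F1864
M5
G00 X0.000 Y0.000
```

<svg xmlns="http://www.w3.org/2000/svg" width="205.434mm" height="136.619mm" viewBox="0 0 205.434 136.619">
  <polygon points="87.080,10.377 119.790,10.377 119.790,19.124 87.080,19.124" fill="none" stroke="#ff00ff"/>
  <polyline points="167.376,128.626 5.830,83.573 178.866,95.276 55.468,93.134 162.858,62.347" fill="none" stroke="#000000"/>
  <polygon points="120.274,64.325 123.084,51.008 189.333,21.099 63.580,11.433 116.177,22.457 125.443,10.266" fill="none" stroke="#000000"/>
  <polygon points="174.247,45.417 155.177,71.343 129.251,52.273 148.321,26.347" fill="none" stroke="#ff00ff"/>
  <polygon points="40.544,111.789 143.825,17.823 113.363,71.509 31.872,119.032 66.802,91.666" fill="none" stroke="#000000"/>
</svg>

Machine Y-up, SVG Y-down with viewBox height 136.619, so y_svg = 136.619 − y_machine; X carries over.

Run 1: S180 ⇒ engrave layer `#ff00ff`. The run returns to its start, so emit a `<polygon>` with points (Y-flipped): 87.080,10.377 119.790,10.377 119.790,19.124 87.080,19.124.

Run 2: power S542 maps to stroke `#000000` (score). The run is open, so emit a `<polyline>` with points (Y-flipped): 167.376,128.626 5.830,83.573 178.866,95.276 55.468,93.134 162.858,62.347.

Run 3: S542 ⇒ score layer `#000000`. The run returns to its start, so emit a `<polygon>` with points (Y-flipped): 120.274,64.325 123.084,51.008 189.333,21.099 63.580,11.433 116.177,22.457 125.443,10.266.

Run 4: power S180 maps to stroke `#ff00ff` (engrave). The run returns to its start, so emit a `<polygon>` with points (Y-flipped): 174.247,45.417 155.177,71.343 129.251,52.273 148.321,26.347.

Run 5: the run's S542 means `#000000` (score). The run returns to its start, so emit a `<polygon>` with points (Y-flipped): 40.544,111.789 143.825,17.823 113.363,71.509 31.872,119.032 66.802,91.666.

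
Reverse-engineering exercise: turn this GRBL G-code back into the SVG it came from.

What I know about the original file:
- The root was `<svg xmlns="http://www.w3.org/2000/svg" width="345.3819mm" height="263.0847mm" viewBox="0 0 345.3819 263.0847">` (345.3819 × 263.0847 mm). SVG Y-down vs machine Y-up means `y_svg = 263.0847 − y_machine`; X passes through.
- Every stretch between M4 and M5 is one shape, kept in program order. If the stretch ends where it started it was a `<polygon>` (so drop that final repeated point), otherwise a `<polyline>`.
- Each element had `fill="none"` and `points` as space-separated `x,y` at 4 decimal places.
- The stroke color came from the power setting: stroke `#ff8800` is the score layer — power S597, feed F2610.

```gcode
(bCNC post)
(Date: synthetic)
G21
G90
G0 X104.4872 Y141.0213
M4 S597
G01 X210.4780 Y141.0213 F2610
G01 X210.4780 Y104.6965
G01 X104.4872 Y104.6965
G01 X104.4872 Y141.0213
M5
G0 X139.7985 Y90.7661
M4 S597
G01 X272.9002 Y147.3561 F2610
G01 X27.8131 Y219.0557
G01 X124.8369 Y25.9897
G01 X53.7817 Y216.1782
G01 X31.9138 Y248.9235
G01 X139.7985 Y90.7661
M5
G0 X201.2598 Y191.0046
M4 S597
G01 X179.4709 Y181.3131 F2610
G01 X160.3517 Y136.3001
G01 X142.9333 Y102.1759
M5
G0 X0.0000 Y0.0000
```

<svg xmlns="http://www.w3.org/2000/svg" width="345.3819mm" height="263.0847mm" viewBox="0 0 345.3819 263.0847">
  <polygon points="104.4872,122.0634 210.4780,122.0634 210.4780,158.3882 104.4872,158.3882" fill="none" stroke="#ff8800"/>
  <polygon points="139.7985,172.3186 272.9002,115.7286 27.8131,44.0290 124.8369,237.0950 53.7817,46.9065 31.9138,14.1612" fill="none" stroke="#ff8800"/>
  <polyline points="201.2598,72.0801 179.4709,81.7716 160.3517,126.7846 142.9333,160.9088" fill="none" stroke="#ff8800"/>
</svg>

y_svg = 263.0847 − y_m. Every run uses S597, so all elements get stroke `#ff8800` (score).

[1] closed run; points: 104.4872,122.0634 210.4780,122.0634 210.4780,158.3882 104.4872,158.3882

[2] closed run; points: 139.7985,172.3186 272.9002,115.7286 27.8131,44.0290 124.8369,237.0950 53.7817,46.9065 31.9138,14.1612

[3] open run; points: 201.2598,72.0801 179.4709,81.7716 160.3517,126.7846 142.9333,160.9088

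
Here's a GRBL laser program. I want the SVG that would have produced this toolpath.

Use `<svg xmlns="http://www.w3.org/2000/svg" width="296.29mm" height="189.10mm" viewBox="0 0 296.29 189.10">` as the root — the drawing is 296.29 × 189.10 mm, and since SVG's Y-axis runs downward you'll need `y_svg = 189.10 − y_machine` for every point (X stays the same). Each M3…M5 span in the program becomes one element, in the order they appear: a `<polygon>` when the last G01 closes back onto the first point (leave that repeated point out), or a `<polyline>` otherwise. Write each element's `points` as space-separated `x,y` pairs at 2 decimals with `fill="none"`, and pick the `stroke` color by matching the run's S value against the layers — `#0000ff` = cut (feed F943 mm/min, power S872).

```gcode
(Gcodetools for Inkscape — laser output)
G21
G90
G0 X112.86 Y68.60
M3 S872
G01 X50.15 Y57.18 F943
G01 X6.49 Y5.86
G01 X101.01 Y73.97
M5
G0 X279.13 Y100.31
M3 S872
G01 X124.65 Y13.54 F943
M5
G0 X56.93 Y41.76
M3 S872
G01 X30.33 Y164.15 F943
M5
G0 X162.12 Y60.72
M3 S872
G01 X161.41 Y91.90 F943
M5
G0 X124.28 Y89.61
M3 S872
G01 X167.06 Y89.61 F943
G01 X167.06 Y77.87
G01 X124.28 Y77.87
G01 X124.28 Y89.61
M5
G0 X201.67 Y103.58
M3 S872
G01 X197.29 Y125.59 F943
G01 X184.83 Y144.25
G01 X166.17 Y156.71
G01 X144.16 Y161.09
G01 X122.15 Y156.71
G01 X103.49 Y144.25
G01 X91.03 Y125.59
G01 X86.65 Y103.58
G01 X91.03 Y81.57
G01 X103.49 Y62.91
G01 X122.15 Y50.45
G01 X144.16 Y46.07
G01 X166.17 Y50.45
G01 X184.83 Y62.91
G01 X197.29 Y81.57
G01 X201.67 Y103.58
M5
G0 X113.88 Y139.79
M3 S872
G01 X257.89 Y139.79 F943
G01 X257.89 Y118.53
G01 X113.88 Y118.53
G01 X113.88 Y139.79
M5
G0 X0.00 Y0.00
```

<svg xmlns="http://www.w3.org/2000/svg" width="296.29mm" height="189.10mm" viewBox="0 0 296.29 189.10">
  <polyline points="112.86,120.50 50.15,131.92 6.49,183.24 101.01,115.13" fill="none" stroke="#0000ff"/>
  <polyline points="279.13,88.79 124.65,175.56" fill="none" stroke="#0000ff"/>
  <polyline points="56.93,147.34 30.33,24.95" fill="none" stroke="#0000ff"/>
  <polyline points="162.12,128.38 161.41,97.20" fill="none" stroke="#0000ff"/>
  <polygon points="124.28,99.49 167.06,99.49 167.06,111.23 124.28,111.23" fill="none" stroke="#0000ff"/>
  <polygon points="201.67,85.52 197.29,63.51 184.83,44.85 166.17,32.39 144.16,28.01 122.15,32.39 103.49,44.85 91.03,63.51 86.65,85.52 91.03,107.53 103.49,126.19 122.15,138.65 144.16,143.03 166.17,138.65 184.83,126.19 197.29,107.53" fill="none" stroke="#0000ff"/>
  <polygon points="113.88,49.31 257.89,49.31 257.89,70.57 113.88,70.57" fill="none" stroke="#0000ff"/>
</svg>

y_svg = 189.10 − y_m. Every run uses S872, so all elements get stroke `#0000ff` (cut).

[1] open run; points: 112.86,120.50 50.15,131.92 6.49,183.24 101.01,115.13

[2] open run; points: 279.13,88.79 124.65,175.56

[3] open run; points: 56.93,147.34 30.33,24.95

[4] open run; points: 162.12,128.38 161.41,97.20

[5] closed run; points: 124.28,99.49 167.06,99.49 167.06,111.23 124.28,111.23

[6] closed run; points: 201.67,85.52 197.29,63.51 184.83,44.85 166.17,32.39 144.16,28.01 122.15,32.39 103.49,44.85 91.03,63.51 86.65,85.52 91.03,107.53 103.49,126.19 122.15,138.65 144.16,143.03 166.17,138.65 184.83,126.19 197.29,107.53

[7] closed run; points: 113.88,49.31 257.89,49.31 257.89,70.57 113.88,70.57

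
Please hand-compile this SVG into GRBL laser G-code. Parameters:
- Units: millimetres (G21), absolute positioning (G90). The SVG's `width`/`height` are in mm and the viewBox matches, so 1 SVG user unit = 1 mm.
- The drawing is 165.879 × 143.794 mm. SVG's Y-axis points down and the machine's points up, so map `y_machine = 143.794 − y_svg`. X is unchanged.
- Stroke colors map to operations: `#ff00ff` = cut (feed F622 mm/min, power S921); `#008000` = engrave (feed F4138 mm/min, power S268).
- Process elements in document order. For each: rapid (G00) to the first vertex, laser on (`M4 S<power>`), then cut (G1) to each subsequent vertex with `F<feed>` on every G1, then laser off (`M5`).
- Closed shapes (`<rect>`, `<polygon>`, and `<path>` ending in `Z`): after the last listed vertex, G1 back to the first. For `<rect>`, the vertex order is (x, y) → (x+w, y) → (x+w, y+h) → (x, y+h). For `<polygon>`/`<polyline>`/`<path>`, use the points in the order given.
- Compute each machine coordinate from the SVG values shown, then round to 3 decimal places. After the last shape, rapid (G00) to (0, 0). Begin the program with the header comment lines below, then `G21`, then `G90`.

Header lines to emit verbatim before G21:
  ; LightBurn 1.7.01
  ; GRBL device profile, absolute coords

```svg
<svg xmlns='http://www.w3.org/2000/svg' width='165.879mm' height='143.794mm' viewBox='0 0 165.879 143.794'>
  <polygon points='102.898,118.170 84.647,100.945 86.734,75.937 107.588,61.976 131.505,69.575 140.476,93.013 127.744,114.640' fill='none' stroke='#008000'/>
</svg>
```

Since the viewBox matches the mm dimensions, user units are millimetres directly. The only transform is the Y-flip y_m = 143.794 − y_svg.

Shape 1 is a regular polygon drawn with `<polygon>`. Its stroke #008000 means engrave at S268, F4138. After flipping Y the toolpath is (102.898,25.624) → (84.647,42.849) → (86.734,67.857) → (107.588,81.818) → (131.505,74.219) → (140.476,50.781) → (127.744,29.154) → (102.898,25.624), returning to the start.

; LightBurn 1.7.01
; GRBL device profile, absolute coords
G21
G90
G00 X102.898 Y25.624
M4 S268
G1 X84.647 Y42.849 F4138
G1 X86.734 Y67.857 F4138
G1 X107.588 Y81.818 F4138
G1 X131.505 Y74.219 F4138
G1 X140.476 Y50.781 F4138
G1 X127.744 Y29.154 F4138
G1 X102.898 Y25.624 F4138
M5
G00 X0.000 Y0.000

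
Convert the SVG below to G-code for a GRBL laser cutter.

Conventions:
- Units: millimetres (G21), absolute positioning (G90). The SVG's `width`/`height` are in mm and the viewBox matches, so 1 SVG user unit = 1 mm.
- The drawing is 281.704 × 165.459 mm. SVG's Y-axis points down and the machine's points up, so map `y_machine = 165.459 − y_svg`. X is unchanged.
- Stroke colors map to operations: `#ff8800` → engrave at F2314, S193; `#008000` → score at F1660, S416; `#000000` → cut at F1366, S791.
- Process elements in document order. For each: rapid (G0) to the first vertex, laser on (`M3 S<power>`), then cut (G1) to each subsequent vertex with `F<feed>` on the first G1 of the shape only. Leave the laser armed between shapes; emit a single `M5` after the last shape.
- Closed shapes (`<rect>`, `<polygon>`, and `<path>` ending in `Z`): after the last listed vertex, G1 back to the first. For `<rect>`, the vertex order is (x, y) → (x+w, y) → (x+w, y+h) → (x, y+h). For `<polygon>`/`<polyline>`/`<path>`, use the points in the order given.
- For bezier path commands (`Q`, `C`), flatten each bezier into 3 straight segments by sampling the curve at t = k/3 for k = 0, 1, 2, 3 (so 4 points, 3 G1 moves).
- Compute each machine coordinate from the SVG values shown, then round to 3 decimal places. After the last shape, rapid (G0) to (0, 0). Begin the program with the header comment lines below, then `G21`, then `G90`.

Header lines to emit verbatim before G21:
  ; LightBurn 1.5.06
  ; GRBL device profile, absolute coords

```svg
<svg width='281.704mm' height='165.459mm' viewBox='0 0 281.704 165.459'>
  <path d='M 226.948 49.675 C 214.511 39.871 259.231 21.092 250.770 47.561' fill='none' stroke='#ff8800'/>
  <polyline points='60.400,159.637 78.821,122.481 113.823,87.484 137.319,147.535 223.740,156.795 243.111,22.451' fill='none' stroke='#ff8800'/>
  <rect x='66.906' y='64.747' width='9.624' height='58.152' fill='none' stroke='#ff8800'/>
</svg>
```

; LightBurn 1.5.06
; GRBL device profile, absolute coords
G21
G90
G0 X226.948 Y115.784
M3 S193
G1 X229.477 Y126.571 F2314
G1 X245.591 Y131.293
G1 X250.770 Y117.898
G0 X60.400 Y5.822
M3 S193
G1 X78.821 Y42.978 F2314
G1 X113.823 Y77.975
G1 X137.319 Y17.924
G1 X223.740 Y8.664
G1 X243.111 Y143.008
G0 X66.906 Y100.712
M3 S193
G1 X76.530 Y100.712 F2314
G1 X76.530 Y42.560
G1 X66.906 Y42.560
G1 X66.906 Y100.712
M5
G0 X0.000 Y0.000

viewBox `0 0 281.704 165.459` with mm width/height → 1 unit = 1 mm. Flip: y_m = 165.459 − y_svg.

**Shape 1** — `<path>` cubic bezier, stroke `#ff8800` → engrave (S193, F2314). Control points (SVG): P0=(226.948,49.675), P1=(214.511,39.871), P2=(259.231,21.092), P3=(250.770,47.561); sampled at t=k/3. Machine vertices: (226.948,115.784) → (229.477,126.571) → (245.591,131.293) → (250.770,117.898). Open path.

**Shape 2** — `<polyline>` open polyline, stroke `#ff8800` → engrave (S193, F2314). Machine vertices: (60.400,5.822) → (78.821,42.978) → (113.823,77.975) → (137.319,17.924) → (223.740,8.664) → (243.111,143.008). Open path.

**Shape 3** — `<rect>` rectangle, stroke `#ff8800` → engrave (S193, F2314). Machine vertices: (66.906,100.712) → (76.530,100.712) → (76.530,42.560) → (66.906,42.560) → (66.906,100.712). Closed: final G1 returns to the first vertex.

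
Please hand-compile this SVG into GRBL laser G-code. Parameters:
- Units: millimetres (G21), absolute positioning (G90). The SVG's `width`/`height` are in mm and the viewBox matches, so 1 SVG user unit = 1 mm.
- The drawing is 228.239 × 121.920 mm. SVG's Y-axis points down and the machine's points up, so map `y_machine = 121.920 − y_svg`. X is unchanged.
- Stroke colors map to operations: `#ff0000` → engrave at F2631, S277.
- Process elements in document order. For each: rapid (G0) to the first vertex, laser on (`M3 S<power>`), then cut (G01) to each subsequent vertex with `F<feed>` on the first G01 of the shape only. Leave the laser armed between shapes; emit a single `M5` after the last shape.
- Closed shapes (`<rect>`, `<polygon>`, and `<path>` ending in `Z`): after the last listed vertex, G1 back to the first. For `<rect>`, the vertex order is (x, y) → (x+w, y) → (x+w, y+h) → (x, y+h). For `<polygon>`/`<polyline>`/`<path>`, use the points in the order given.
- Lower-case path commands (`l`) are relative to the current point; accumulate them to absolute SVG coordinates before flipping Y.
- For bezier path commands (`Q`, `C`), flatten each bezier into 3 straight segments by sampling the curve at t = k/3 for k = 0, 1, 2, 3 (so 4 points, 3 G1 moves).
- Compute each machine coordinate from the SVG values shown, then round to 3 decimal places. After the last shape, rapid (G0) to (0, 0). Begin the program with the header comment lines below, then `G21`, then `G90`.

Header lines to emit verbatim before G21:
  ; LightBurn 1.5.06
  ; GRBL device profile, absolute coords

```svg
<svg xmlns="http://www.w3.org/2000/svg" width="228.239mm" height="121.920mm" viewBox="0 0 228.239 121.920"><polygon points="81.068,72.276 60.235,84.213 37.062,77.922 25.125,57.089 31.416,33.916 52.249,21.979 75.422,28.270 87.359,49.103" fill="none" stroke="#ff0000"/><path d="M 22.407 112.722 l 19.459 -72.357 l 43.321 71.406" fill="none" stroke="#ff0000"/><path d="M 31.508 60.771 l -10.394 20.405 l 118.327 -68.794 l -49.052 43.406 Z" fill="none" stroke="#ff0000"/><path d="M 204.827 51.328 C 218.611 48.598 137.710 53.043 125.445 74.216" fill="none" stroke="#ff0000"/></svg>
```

; LightBurn 1.5.06
; GRBL device profile, absolute coords
G21
G90
G0 X81.068 Y49.644
M3 S277
G01 X60.235 Y37.707 F2631
G01 X37.062 Y43.998
G01 X25.125 Y64.831
G01 X31.416 Y88.004
G01 X52.249 Y99.941
G01 X75.422 Y93.650
G01 X87.359 Y72.817
G01 X81.068 Y49.644
G0 X22.407 Y9.198
M3 S277
G01 X41.866 Y81.555 F2631
G01 X85.187 Y10.149
G0 X31.508 Y61.149
M3 S277
G01 X21.114 Y40.744 F2631
G01 X139.441 Y109.538
G01 X90.389 Y66.132
G01 X31.508 Y61.149
G0 X204.827 Y70.592
M3 S277
G01 X193.098 Y70.577 F2631
G01 X154.540 Y63.655
G01 X125.445 Y47.704
M5
G0 X0.000 Y0.000

viewBox `0 0 228.239 121.920` with mm width/height → 1 unit = 1 mm. Flip: y_m = 121.920 − y_svg.

**Shape 1** — `<polygon>` regular polygon, stroke `#ff0000` → engrave (S277, F2631). Machine vertices: (81.068,49.644) → (60.235,37.707) → (37.062,43.998) → (25.125,64.831) → (31.416,88.004) → (52.249,99.941) → (75.422,93.650) → (87.359,72.817) → (81.068,49.644). Closed: final G1 returns to the first vertex.

**Shape 2** — `<path>` open polyline, stroke `#ff0000` → engrave (S277, F2631). Machine vertices: (22.407,9.198) → (41.866,81.555) → (85.187,10.149). Open path.

**Shape 3** — `<path>` closed polygon, stroke `#ff0000` → engrave (S277, F2631). Machine vertices: (31.508,61.149) → (21.114,40.744) → (139.441,109.538) → (90.389,66.132) → (31.508,61.149). Closed: final G1 returns to the first vertex.

**Shape 4** — `<path>` cubic bezier, stroke `#ff0000` → engrave (S277, F2631). Control points (SVG): P0=(204.827,51.328), P1=(218.611,48.598), P2=(137.710,53.043), P3=(125.445,74.216); sampled at t=k/3. Machine vertices: (204.827,70.592) → (193.098,70.577) → (154.540,63.655) → (125.445,47.704). Open path.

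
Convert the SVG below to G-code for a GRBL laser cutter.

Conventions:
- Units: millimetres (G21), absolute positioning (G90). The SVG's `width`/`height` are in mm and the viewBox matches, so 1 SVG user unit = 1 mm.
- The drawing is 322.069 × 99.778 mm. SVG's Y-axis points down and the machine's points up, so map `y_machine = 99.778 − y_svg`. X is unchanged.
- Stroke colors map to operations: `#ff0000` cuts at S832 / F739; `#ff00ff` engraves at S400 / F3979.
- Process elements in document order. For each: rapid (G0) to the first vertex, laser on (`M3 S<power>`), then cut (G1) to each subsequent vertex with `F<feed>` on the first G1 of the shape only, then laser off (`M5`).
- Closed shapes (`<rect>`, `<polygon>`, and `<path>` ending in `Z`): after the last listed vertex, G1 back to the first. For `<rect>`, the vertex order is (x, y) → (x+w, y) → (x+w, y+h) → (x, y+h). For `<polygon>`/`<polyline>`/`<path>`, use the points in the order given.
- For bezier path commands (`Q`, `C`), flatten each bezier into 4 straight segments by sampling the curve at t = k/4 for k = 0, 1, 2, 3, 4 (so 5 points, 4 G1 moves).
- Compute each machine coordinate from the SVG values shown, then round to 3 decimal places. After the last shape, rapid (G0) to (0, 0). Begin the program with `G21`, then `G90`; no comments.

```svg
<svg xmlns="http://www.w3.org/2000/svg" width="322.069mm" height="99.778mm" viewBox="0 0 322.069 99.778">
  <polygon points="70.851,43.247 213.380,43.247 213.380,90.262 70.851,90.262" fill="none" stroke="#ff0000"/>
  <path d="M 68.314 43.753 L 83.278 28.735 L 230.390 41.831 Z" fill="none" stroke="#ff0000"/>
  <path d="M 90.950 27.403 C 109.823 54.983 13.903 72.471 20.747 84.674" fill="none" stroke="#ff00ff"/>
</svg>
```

G21
G90
G0 X70.851 Y56.531
M3 S832
G1 X213.380 Y56.531 F739
G1 X213.380 Y9.516
G1 X70.851 Y9.516
G1 X70.851 Y56.531
M5
G0 X68.314 Y56.025
M3 S832
G1 X83.278 Y71.043 F739
G1 X230.390 Y57.947
G1 X68.314 Y56.025
M5
G0 X90.950 Y72.375
M3 S400
G1 X86.980 Y53.507 F3979
G1 X60.359 Y37.973
G1 X31.483 Y25.322
G1 X20.747 Y15.104
M5
G0 X0.000 Y0.000

Since the viewBox matches the mm dimensions, user units are millimetres directly. The only transform is the Y-flip y_m = 99.778 − y_svg.

Shape 1 is a rectangle drawn with `<polygon>`. Its stroke #ff0000 means cut at S832, F739. After flipping Y the toolpath is (70.851,56.531) → (213.380,56.531) → (213.380,9.516) → (70.851,9.516) → (70.851,56.531), returning to the start.

Shape 2 is a closed polygon drawn with `<path>`. Its stroke #ff0000 means cut at S832, F739. After flipping Y the toolpath is (68.314,56.025) → (83.278,71.043) → (230.390,57.947) → (68.314,56.025), returning to the start.

Shape 3 is a cubic bezier drawn with `<path>`. Its stroke #ff00ff means engrave at S400, F3979. After flipping Y the toolpath is (90.950,72.375) → (86.980,53.507) → (60.359,37.973) → (31.483,25.322) → (20.747,15.104).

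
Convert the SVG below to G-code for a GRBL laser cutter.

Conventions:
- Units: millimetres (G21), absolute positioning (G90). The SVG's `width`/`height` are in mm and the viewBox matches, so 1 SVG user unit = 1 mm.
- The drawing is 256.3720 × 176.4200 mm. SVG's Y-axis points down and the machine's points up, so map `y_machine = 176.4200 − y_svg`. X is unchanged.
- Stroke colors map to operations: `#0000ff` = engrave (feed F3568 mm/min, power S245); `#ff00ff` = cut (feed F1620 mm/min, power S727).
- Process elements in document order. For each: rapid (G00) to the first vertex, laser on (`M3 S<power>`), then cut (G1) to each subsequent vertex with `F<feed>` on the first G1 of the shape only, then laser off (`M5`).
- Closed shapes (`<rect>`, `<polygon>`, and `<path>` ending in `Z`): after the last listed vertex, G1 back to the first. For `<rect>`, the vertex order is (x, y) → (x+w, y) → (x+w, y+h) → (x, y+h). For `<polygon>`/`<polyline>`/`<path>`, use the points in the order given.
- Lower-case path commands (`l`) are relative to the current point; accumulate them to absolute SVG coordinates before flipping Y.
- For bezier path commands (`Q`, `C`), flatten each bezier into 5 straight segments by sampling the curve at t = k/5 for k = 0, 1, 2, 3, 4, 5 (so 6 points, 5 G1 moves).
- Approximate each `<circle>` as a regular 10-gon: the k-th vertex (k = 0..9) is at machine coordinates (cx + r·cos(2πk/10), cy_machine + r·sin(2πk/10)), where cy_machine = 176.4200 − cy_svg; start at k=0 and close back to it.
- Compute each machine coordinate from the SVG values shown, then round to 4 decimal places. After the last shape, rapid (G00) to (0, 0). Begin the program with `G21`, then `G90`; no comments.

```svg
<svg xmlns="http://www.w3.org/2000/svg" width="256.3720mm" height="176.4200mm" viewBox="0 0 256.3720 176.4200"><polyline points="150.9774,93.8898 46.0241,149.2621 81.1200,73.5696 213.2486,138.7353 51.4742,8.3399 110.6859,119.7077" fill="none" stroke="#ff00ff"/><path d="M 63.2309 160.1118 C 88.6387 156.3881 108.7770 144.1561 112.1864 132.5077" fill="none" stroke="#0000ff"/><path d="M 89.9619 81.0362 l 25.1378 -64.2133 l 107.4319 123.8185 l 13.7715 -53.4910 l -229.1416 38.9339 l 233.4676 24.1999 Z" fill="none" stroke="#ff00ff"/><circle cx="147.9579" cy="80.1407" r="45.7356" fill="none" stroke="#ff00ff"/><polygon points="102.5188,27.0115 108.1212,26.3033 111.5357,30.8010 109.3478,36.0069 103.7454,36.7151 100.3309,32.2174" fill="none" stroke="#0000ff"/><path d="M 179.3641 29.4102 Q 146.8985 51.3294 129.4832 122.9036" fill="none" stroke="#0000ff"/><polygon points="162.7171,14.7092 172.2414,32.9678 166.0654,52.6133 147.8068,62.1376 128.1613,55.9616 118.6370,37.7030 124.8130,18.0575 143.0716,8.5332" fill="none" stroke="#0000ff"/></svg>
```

G21
G90
G00 X150.9774 Y82.5302
M3 S727
G1 X46.0241 Y27.1579 F1620
G1 X81.1200 Y102.8504
G1 X213.2486 Y37.6847
G1 X51.4742 Y168.0801
G1 X110.6859 Y56.7123
M5
G00 X63.2309 Y16.3082
M3 S245
G1 X77.7516 Y19.4907 F3568
G1 X90.4575 Y24.2787
G1 X100.7986 Y30.2360
G1 X108.2250 Y36.9260
G1 X112.1864 Y43.9123
M5
G00 X89.9619 Y95.3838
M3 S727
G1 X115.0997 Y159.5971 F1620
G1 X222.5316 Y35.7786
G1 X236.3031 Y89.2696
G1 X7.1615 Y50.3357
G1 X240.6291 Y26.1358
G1 X89.9619 Y95.3838
M5
G00 X193.6935 Y96.2793
M3 S727
G1 X184.9588 Y123.1620 F1620
G1 X162.0910 Y139.7764
G1 X133.8248 Y139.7764
G1 X110.9570 Y123.1620
G1 X102.2223 Y96.2793
G1 X110.9570 Y69.3966
G1 X133.8248 Y52.7822
G1 X162.0910 Y52.7822
G1 X184.9588 Y69.3966
G1 X193.6935 Y96.2793
M5
G00 X102.5188 Y149.4085
M3 S245
G1 X108.1212 Y150.1167 F3568
G1 X111.5357 Y145.6190
G1 X109.3478 Y140.4131
G1 X103.7454 Y139.7049
G1 X100.3309 Y144.2026
G1 X102.5188 Y149.4085
M5
G00 X179.3641 Y147.0098
M3 S245
G1 X166.9799 Y136.2559 F3568
G1 X155.7997 Y121.5296
G1 X145.8235 Y102.8310
G1 X137.0513 Y80.1599
G1 X129.4832 Y53.5164
M5
G00 X162.7171 Y161.7108
M3 S245
G1 X172.2414 Y143.4522 F3568
G1 X166.0654 Y123.8067
G1 X147.8068 Y114.2824
G1 X128.1613 Y120.4584
G1 X118.6370 Y138.7170
G1 X124.8130 Y158.3625
G1 X143.0716 Y167.8868
G1 X162.7171 Y161.7108
M5
G00 X0.0000 Y0.0000

viewBox `0 0 256.3720 176.4200` with mm width/height → 1 unit = 1 mm. Flip: y_m = 176.4200 − y_svg.

**Shape 1** — `<polyline>` open polyline, stroke `#ff00ff` → cut (S727, F1620). Machine vertices: (150.9774,82.5302) → (46.0241,27.1579) → (81.1200,102.8504) → (213.2486,37.6847) → (51.4742,168.0801) → (110.6859,56.7123). Open path.

**Shape 2** — `<path>` cubic bezier, stroke `#0000ff` → engrave (S245, F3568). Control points (SVG): P0=(63.2309,160.1118), P1=(88.6387,156.3881), P2=(108.7770,144.1561), P3=(112.1864,132.5077); sampled at t=k/5. Machine vertices: (63.2309,16.3082) → (77.7516,19.4907) → (90.4575,24.2787) → (100.7986,30.2360) → (108.2250,36.9260) → (112.1864,43.9123). Open path.

**Shape 3** — `<path>` closed polygon, stroke `#ff00ff` → cut (S727, F1620). Machine vertices: (89.9619,95.3838) → (115.0997,159.5971) → (222.5316,35.7786) → (236.3031,89.2696) → (7.1615,50.3357) → (240.6291,26.1358) → (89.9619,95.3838). Closed: final G1 returns to the first vertex.

**Shape 4** — `<circle>` circle, stroke `#ff00ff` → cut (S727, F1620). Machine vertices: (193.6935,96.2793) → (184.9588,123.1620) → (162.0910,139.7764) → (133.8248,139.7764) → (110.9570,123.1620) → (102.2223,96.2793) → (110.9570,69.3966) → (133.8248,52.7822) → (162.0910,52.7822) → (184.9588,69.3966) → (193.6935,96.2793). Closed: final G1 returns to the first vertex.

**Shape 5** — `<polygon>` regular polygon, stroke `#0000ff` → engrave (S245, F3568). Machine vertices: (102.5188,149.4085) → (108.1212,150.1167) → (111.5357,145.6190) → (109.3478,140.4131) → (103.7454,139.7049) → (100.3309,144.2026) → (102.5188,149.4085). Closed: final G1 returns to the first vertex.

**Shape 6** — `<path>` quadratic bezier, stroke `#0000ff` → engrave (S245, F3568). Control points (SVG): P0=(179.3641,29.4102), P1=(146.8985,51.3294), P2=(129.4832,122.9036); sampled at t=k/5. Machine vertices: (179.3641,147.0098) → (166.9799,136.2559) → (155.7997,121.5296) → (145.8235,102.8310) → (137.0513,80.1599) → (129.4832,53.5164). Open path.

**Shape 7** — `<polygon>` regular polygon, stroke `#0000ff` → engrave (S245, F3568). Machine vertices: (162.7171,161.7108) → (172.2414,143.4522) → (166.0654,123.8067) → (147.8068,114.2824) → (128.1613,120.4584) → (118.6370,138.7170) → (124.8130,158.3625) → (143.0716,167.8868) → (162.7171,161.7108). Closed: final G1 returns to the first vertex.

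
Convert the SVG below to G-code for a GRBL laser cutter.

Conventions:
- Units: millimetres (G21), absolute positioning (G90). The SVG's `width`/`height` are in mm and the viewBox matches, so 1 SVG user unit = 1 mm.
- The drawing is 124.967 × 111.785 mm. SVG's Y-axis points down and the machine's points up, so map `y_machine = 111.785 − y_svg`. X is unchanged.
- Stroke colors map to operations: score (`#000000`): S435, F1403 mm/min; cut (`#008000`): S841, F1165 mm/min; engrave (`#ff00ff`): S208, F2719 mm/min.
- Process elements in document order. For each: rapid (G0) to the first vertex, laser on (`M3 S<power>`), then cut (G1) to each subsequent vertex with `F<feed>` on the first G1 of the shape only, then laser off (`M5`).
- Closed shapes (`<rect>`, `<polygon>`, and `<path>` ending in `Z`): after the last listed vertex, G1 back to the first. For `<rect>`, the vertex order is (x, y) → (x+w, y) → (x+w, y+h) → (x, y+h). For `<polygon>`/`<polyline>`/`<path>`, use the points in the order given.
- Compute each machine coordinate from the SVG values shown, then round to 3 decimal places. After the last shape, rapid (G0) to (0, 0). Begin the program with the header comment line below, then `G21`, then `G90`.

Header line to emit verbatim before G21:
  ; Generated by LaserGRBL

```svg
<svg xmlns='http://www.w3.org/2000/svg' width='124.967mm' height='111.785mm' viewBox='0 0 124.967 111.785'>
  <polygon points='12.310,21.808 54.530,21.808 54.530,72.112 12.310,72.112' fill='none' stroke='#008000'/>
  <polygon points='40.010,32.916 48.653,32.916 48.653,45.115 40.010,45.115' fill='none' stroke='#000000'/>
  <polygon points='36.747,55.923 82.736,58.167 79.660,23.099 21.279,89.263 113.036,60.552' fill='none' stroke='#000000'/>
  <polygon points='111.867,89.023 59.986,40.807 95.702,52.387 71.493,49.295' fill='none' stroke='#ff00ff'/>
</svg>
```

viewBox `0 0 124.967 111.785` with mm width/height → 1 unit = 1 mm. Flip: y_m = 111.785 − y_svg.

**Shape 1** — `<polygon>` rectangle, stroke `#008000` → cut (S841, F1165). Machine vertices: (12.310,89.977) → (54.530,89.977) → (54.530,39.673) → (12.310,39.673) → (12.310,89.977). Closed: final G1 returns to the first vertex.

**Shape 2** — `<polygon>` rectangle, stroke `#000000` → score (S435, F1403). Machine vertices: (40.010,78.869) → (48.653,78.869) → (48.653,66.670) → (40.010,66.670) → (40.010,78.869). Closed: final G1 returns to the first vertex.

**Shape 3** — `<polygon>` closed polygon, stroke `#000000` → score (S435, F1403). Machine vertices: (36.747,55.862) → (82.736,53.618) → (79.660,88.686) → (21.279,22.522) → (113.036,51.233) → (36.747,55.862). Closed: final G1 returns to the first vertex.

**Shape 4** — `<polygon>` closed polygon, stroke `#ff00ff` → engrave (S208, F2719). Machine vertices: (111.867,22.762) → (59.986,70.978) → (95.702,59.398) → (71.493,62.490) → (111.867,22.762). Closed: final G1 returns to the first vertex.

; Generated by LaserGRBL
G21
G90
G0 X12.310 Y89.977
M3 S841
G1 X54.530 Y89.977 F1165
G1 X54.530 Y39.673
G1 X12.310 Y39.673
G1 X12.310 Y89.977
M5
G0 X40.010 Y78.869
M3 S435
G1 X48.653 Y78.869 F1403
G1 X48.653 Y66.670
G1 X40.010 Y66.670
G1 X40.010 Y78.869
M5
G0 X36.747 Y55.862
M3 S435
G1 X82.736 Y53.618 F1403
G1 X79.660 Y88.686
G1 X21.279 Y22.522
G1 X113.036 Y51.233
G1 X36.747 Y55.862
M5
G0 X111.867 Y22.762
M3 S208
G1 X59.986 Y70.978 F2719
G1 X95.702 Y59.398
G1 X71.493 Y62.490
G1 X111.867 Y22.762
M5
G0 X0.000 Y0.000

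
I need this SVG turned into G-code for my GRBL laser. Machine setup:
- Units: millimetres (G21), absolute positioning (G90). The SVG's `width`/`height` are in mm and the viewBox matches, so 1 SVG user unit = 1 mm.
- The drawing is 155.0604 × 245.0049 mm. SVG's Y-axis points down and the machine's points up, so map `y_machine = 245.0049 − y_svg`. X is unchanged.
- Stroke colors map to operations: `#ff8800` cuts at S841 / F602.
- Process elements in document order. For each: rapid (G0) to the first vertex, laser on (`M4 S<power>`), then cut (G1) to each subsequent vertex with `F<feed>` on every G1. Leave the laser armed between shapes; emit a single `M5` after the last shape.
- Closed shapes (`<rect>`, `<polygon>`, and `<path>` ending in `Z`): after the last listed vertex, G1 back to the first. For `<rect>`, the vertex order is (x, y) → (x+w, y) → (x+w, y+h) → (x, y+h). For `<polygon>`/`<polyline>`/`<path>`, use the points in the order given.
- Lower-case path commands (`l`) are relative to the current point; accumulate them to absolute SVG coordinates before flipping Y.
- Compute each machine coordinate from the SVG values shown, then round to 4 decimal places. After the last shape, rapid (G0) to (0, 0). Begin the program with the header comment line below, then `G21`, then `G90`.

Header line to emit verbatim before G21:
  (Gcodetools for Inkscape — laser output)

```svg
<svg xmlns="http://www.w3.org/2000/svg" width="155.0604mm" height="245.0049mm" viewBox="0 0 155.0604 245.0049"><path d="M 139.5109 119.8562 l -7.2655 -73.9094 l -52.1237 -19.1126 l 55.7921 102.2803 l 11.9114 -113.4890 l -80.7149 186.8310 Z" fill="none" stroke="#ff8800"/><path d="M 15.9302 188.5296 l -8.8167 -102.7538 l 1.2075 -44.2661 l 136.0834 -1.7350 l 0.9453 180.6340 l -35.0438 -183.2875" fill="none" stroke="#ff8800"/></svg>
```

(Gcodetools for Inkscape — laser output)
G21
G90
G0 X139.5109 Y125.1487
M4 S841
G1 X132.2454 Y199.0581 F602
G1 X80.1217 Y218.1707 F602
G1 X135.9138 Y115.8904 F602
G1 X147.8252 Y229.3794 F602
G1 X67.1103 Y42.5484 F602
G1 X139.5109 Y125.1487 F602
G0 X15.9302 Y56.4753
M4 S841
G1 X7.1135 Y159.2291 F602
G1 X8.3210 Y203.4952 F602
G1 X144.4044 Y205.2302 F602
G1 X145.3497 Y24.5962 F602
G1 X110.3059 Y207.8837 F602
M5
G0 X0.0000 Y0.0000

Since the viewBox matches the mm dimensions, user units are millimetres directly. The only transform is the Y-flip y_m = 245.0049 − y_svg.

Shape 1 is a closed polygon drawn with `<path>`. Its stroke #ff8800 means cut at S841, F602. After flipping Y the toolpath is (139.5109,125.1487) → (132.2454,199.0581) → (80.1217,218.1707) → (135.9138,115.8904) → (147.8252,229.3794) → (67.1103,42.5484) → (139.5109,125.1487), returning to the start.

Shape 2 is a open polyline drawn with `<path>`. Its stroke #ff8800 means cut at S841, F602. After flipping Y the toolpath is (15.9302,56.4753) → (7.1135,159.2291) → (8.3210,203.4952) → (144.4044,205.2302) → (145.3497,24.5962) → (110.3059,207.8837).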